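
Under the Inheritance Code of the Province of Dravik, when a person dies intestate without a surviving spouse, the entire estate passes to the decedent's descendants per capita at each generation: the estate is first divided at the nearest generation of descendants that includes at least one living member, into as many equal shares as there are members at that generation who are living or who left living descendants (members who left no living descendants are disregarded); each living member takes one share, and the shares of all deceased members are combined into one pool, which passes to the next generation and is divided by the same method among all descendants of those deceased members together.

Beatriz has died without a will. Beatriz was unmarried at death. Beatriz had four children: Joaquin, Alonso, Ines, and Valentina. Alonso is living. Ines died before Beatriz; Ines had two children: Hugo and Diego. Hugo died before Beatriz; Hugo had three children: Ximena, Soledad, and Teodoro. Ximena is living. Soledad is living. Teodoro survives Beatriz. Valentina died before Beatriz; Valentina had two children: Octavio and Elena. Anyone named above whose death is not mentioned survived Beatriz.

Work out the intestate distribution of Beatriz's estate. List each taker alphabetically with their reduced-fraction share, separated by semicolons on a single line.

There is no surviving spouse, so the entire estate passes to Beatriz's descendants per capita at each generation.
At generation 1 (Joaquin, Alonso, Ines, Valentina) there are 4 shares of (1)/4 = 1/4 each.
Living: Joaquin and Alonso — each takes 1/4.
Deceased: Ines and Valentina. Their combined 1/2 is pooled and carried to generation 2.
At generation 2 (Hugo, Diego, Octavio, Elena) there are 4 shares of (1/2)/4 = 1/8 each.
Living: Diego, Octavio, and Elena — each takes 1/8.
Deceased: Hugo. That 1/8 share is carried to generation 3.
At generation 3 (Ximena, Soledad, Teodoro) there are 3 shares of (1/8)/3 = 1/24 each.
Living: Ximena, Soledad, and Teodoro — each takes 1/24.

Alonso 1/4; Diego 1/8; Elena 1/8; Joaquin 1/4; Octavio 1/8; Soledad 1/24; Teodoro 1/24; Ximena 1/24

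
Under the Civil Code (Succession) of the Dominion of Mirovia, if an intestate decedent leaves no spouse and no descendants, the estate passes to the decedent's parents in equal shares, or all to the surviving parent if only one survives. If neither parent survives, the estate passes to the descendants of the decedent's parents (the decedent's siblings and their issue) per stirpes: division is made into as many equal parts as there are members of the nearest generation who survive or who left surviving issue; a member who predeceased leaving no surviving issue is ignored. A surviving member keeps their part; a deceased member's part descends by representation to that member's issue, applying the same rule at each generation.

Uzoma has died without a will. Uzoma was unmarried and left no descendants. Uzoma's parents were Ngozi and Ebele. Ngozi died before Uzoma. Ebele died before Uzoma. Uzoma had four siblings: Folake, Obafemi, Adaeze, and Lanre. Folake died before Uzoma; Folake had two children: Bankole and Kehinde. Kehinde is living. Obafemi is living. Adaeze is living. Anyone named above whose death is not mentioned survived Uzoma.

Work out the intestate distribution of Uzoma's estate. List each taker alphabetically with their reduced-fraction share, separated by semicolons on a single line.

Adaeze 1/4; Bankole 1/8; Kehinde 1/8; Lanre 1/4; Obafemi 1/4

Neither parent survives and there are no descendants, so the estate passes to Uzoma's siblings and their issue per stirpes.
The estate is divided into 4 equal shares of 1/4 among Folake, Obafemi, Adaeze, Lanre.
Folake predeceased; the 1/4 allotted to Folake's branch passes to Folake's issue by representation.
The 1/4 is divided into 2 equal shares of 1/8 among Bankole, Kehinde.
Bankole is living and takes 1/8.
Kehinde is living and takes 1/8.
Obafemi is living and takes 1/4.
Adaeze is living and takes 1/4.
Lanre is living and takes 1/4.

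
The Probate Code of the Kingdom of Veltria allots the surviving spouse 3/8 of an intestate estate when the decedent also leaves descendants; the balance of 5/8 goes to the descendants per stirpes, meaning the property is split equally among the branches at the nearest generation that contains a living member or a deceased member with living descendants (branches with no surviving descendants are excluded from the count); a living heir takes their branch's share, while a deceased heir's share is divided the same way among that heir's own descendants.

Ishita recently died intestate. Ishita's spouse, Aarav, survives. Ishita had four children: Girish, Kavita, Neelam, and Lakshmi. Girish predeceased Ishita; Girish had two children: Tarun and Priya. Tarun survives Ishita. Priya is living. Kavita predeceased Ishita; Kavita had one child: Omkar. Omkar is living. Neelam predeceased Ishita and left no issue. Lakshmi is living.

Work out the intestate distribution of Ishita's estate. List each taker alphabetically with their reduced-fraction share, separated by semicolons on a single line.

Aarav, as surviving spouse, takes 3/8.
The remaining 5/8 passes to Ishita's descendants per stirpes.
Neelam left no surviving issue, so that branch lapses and is disregarded.
The 5/8 is divided into 3 equal shares of 5/24 among Girish, Kavita, Lakshmi.
Girish predeceased; the 5/24 allotted to Girish's branch passes to Girish's issue by representation.
The 5/24 is divided into 2 equal shares of 5/48 among Tarun, Priya.
Tarun is living and takes 5/48.
Priya is living and takes 5/48.
Kavita predeceased; the 5/24 allotted to Kavita's branch passes to Kavita's issue by representation.
Omkar is the sole taker at this level and receives the full 5/24.
Lakshmi is living and takes 5/24.

Aarav 3/8; Lakshmi 5/24; Omkar 5/24; Priya 5/48; Tarun 5/48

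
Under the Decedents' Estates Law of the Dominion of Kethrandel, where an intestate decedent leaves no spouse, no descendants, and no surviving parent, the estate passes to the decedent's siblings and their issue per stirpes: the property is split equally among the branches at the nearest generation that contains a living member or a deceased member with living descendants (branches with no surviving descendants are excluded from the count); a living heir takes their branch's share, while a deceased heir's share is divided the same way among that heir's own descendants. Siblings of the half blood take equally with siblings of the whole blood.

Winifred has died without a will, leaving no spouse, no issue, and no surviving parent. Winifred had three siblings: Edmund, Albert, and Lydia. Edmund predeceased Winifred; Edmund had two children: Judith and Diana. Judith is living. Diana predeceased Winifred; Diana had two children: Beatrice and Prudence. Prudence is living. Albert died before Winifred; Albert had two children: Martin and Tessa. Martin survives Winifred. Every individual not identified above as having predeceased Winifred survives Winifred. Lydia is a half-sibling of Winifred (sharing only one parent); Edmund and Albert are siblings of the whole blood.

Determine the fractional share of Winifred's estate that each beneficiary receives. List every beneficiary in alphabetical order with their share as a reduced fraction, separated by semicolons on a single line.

Beatrice 1/12; Judith 1/6; Lydia 1/3; Martin 1/6; Prudence 1/12; Tessa 1/6

No spouse, descendants, or parent survives, so the estate passes to Winifred's siblings per stirpes.
Half-blood and whole-blood siblings take equally under the stated rule.
The estate is divided into 3 equal shares of 1/3 among Edmund, Albert, Lydia.
Edmund predeceased; the 1/3 allotted to Edmund's branch passes to Edmund's issue by representation.
The 1/3 is divided into 2 equal shares of 1/6 among Judith, Diana.
Judith is living and takes 1/6.
Diana predeceased; the 1/6 allotted to Diana's branch passes to Diana's issue by representation.
The 1/6 is divided into 2 equal shares of 1/12 among Beatrice, Prudence.
Beatrice is living and takes 1/12.
Prudence is living and takes 1/12.
Albert predeceased; the 1/3 allotted to Albert's branch passes to Albert's issue by representation.
The 1/3 is divided into 2 equal shares of 1/6 among Martin, Tessa.
Martin is living and takes 1/6.
Tessa is living and takes 1/6.
Lydia is living and takes 1/3.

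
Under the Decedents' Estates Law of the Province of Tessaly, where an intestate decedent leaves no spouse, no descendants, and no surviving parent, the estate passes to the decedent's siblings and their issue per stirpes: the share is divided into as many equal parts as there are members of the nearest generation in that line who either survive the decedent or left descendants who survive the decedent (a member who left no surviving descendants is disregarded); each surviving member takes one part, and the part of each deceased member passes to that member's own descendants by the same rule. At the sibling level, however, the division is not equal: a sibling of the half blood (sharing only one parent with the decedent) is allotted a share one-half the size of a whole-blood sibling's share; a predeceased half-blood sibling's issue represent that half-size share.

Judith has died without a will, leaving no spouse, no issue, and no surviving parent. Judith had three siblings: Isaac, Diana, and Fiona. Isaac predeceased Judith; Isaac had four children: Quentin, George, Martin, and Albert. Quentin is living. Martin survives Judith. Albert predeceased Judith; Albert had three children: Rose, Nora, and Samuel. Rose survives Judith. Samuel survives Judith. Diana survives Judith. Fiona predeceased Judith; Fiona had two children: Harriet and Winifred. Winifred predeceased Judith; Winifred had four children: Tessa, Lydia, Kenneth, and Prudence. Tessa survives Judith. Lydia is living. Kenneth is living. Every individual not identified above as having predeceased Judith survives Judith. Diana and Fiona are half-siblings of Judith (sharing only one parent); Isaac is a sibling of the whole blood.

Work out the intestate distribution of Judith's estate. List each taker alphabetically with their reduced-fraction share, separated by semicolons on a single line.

Diana 1/4; George 1/8; Harriet 1/8; Kenneth 1/32; Lydia 1/32; Martin 1/8; Nora 1/24; Prudence 1/32; Quentin 1/8; Rose 1/24; Samuel 1/24; Tessa 1/32

No spouse, descendants, or parent survives, so the estate passes to Judith's siblings per stirpes.
Half-blood siblings count for one-half the weight of whole-blood siblings at the initial division.
Dividing 1 in proportion to weights (total weight 2): Isaac (weight 1) → 1/2; Diana (weight 1/2) → 1/4; Fiona (weight 1/2) → 1/4.
Isaac predeceased; the 1/2 allotted to Isaac's branch passes to Isaac's issue by representation.
The 1/2 is divided into 4 equal shares of 1/8 among Quentin, George, Martin, Albert.
Quentin is living and takes 1/8.
George is living and takes 1/8.
Martin is living and takes 1/8.
Albert predeceased; the 1/8 allotted to Albert's branch passes to Albert's issue by representation.
The 1/8 is divided into 3 equal shares of 1/24 among Rose, Nora, Samuel.
Rose is living and takes 1/24.
Nora is living and takes 1/24.
Samuel is living and takes 1/24.
Diana is living and takes 1/4.
Fiona predeceased; the 1/4 allotted to Fiona's branch passes to Fiona's issue by representation.
The 1/4 is divided into 2 equal shares of 1/8 among Harriet, Winifred.
Harriet is living and takes 1/8.
Winifred predeceased; the 1/8 allotted to Winifred's branch passes to Winifred's issue by representation.
The 1/8 is divided into 4 equal shares of 1/32 among Tessa, Lydia, Kenneth, Prudence.
Tessa is living and takes 1/32.
Lydia is living and takes 1/32.
Kenneth is living and takes 1/32.
Prudence is living and takes 1/32.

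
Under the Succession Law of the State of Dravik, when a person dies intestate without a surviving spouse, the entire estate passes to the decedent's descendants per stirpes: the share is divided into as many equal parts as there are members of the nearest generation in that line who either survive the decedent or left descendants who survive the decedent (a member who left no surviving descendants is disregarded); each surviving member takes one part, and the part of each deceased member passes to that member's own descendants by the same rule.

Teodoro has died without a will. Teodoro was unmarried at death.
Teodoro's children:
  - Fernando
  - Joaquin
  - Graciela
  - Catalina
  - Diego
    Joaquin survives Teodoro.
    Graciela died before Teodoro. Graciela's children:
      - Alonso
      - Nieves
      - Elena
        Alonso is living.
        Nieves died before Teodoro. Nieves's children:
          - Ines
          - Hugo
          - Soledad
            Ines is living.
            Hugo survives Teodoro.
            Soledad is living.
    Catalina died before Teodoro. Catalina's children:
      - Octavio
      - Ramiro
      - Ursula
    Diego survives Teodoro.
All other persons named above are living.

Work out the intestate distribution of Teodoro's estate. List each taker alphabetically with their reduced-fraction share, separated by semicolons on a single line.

There is no surviving spouse, so the entire estate passes to Teodoro's descendants per stirpes.
The estate is divided into 5 equal shares of 1/5 among Fernando, Joaquin, Graciela, Catalina, Diego.
Fernando is living and takes 1/5.
Joaquin is living and takes 1/5.
Graciela predeceased; the 1/5 allotted to Graciela's branch passes to Graciela's issue by representation.
The 1/5 is divided into 3 equal shares of 1/15 among Alonso, Nieves, Elena.
Alonso is living and takes 1/15.
Nieves predeceased; the 1/15 allotted to Nieves's branch passes to Nieves's issue by representation.
The 1/15 is divided into 3 equal shares of 1/45 among Ines, Hugo, Soledad.
Ines is living and takes 1/45.
Hugo is living and takes 1/45.
Soledad is living and takes 1/45.
Elena is living and takes 1/15.
Catalina predeceased; the 1/5 allotted to Catalina's branch passes to Catalina's issue by representation.
The 1/5 is divided into 3 equal shares of 1/15 among Octavio, Ramiro, Ursula.
Octavio is living and takes 1/15.
Ramiro is living and takes 1/15.
Ursula is living and takes 1/15.
Diego is living and takes 1/5.

Alonso 1/15; Diego 1/5; Elena 1/15; Fernando 1/5; Hugo 1/45; Ines 1/45; Joaquin 1/5; Octavio 1/15; Ramiro 1/15; Soledad 1/45; Ursula 1/15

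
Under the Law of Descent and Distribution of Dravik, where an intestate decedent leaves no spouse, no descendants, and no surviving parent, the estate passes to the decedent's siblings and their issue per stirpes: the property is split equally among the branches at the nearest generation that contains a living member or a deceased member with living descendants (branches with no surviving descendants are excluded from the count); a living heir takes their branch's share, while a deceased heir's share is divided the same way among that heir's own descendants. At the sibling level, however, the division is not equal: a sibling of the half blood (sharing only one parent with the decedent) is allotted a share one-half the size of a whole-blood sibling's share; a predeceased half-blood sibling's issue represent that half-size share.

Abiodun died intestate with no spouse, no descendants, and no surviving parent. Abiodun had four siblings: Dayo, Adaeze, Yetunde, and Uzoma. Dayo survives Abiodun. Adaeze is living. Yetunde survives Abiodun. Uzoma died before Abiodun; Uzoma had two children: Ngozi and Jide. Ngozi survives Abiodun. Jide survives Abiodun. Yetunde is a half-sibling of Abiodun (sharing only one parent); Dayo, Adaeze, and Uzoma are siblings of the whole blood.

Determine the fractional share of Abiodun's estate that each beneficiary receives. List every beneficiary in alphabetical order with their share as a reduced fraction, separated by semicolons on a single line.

No spouse, descendants, or parent survives, so the estate passes to Abiodun's siblings per stirpes.
Half-blood siblings count for one-half the weight of whole-blood siblings at the initial division.
Dividing 1 in proportion to weights (total weight 7/2): Dayo (weight 1) → 2/7; Adaeze (weight 1) → 2/7; Yetunde (weight 1/2) → 1/7; Uzoma (weight 1) → 2/7.
Dayo is living and takes 2/7.
Adaeze is living and takes 2/7.
Yetunde is living and takes 1/7.
Uzoma predeceased; the 2/7 allotted to Uzoma's branch passes to Uzoma's issue by representation.
The 2/7 is divided into 2 equal shares of 1/7 among Ngozi, Jide.
Ngozi is living and takes 1/7.
Jide is living and takes 1/7.

Adaeze 2/7; Dayo 2/7; Jide 1/7; Ngozi 1/7; Yetunde 1/7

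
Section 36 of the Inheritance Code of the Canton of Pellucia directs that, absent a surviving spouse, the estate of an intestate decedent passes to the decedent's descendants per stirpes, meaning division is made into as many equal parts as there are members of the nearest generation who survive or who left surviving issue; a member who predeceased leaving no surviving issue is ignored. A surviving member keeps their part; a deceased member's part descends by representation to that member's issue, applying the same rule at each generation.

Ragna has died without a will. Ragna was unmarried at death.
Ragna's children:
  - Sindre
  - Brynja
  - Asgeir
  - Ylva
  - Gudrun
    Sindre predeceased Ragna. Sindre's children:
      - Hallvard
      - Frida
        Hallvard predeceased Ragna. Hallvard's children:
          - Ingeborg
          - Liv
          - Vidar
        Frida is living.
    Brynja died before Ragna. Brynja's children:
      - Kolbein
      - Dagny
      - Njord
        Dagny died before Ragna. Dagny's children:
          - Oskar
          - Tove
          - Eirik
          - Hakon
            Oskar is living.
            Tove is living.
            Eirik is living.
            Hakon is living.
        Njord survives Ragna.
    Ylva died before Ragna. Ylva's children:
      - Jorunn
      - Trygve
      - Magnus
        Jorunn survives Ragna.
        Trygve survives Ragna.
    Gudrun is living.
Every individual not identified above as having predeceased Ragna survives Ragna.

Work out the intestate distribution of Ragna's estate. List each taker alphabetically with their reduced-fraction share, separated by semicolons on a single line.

Asgeir 1/5; Eirik 1/60; Frida 1/10; Gudrun 1/5; Hakon 1/60; Ingeborg 1/30; Jorunn 1/15; Kolbein 1/15; Liv 1/30; Magnus 1/15; Njord 1/15; Oskar 1/60; Tove 1/60; Trygve 1/15; Vidar 1/30

There is no surviving spouse, so the entire estate passes to Ragna's descendants per stirpes.
The estate is divided into 5 equal shares of 1/5 among Sindre, Brynja, Asgeir, Ylva, Gudrun.
Sindre predeceased; the 1/5 allotted to Sindre's branch passes to Sindre's issue by representation.
The 1/5 is divided into 2 equal shares of 1/10 among Hallvard, Frida.
Hallvard predeceased; the 1/10 allotted to Hallvard's branch passes to Hallvard's issue by representation.
The 1/10 is divided into 3 equal shares of 1/30 among Ingeborg, Liv, Vidar.
Ingeborg is living and takes 1/30.
Liv is living and takes 1/30.
Vidar is living and takes 1/30.
Frida is living and takes 1/10.
Brynja predeceased; the 1/5 allotted to Brynja's branch passes to Brynja's issue by representation.
The 1/5 is divided into 3 equal shares of 1/15 among Kolbein, Dagny, Njord.
Kolbein is living and takes 1/15.
Dagny predeceased; the 1/15 allotted to Dagny's branch passes to Dagny's issue by representation.
The 1/15 is divided into 4 equal shares of 1/60 among Oskar, Tove, Eirik, Hakon.
Oskar is living and takes 1/60.
Tove is living and takes 1/60.
Eirik is living and takes 1/60.
Hakon is living and takes 1/60.
Njord is living and takes 1/15.
Asgeir is living and takes 1/5.
Ylva predeceased; the 1/5 allotted to Ylva's branch passes to Ylva's issue by representation.
The 1/5 is divided into 3 equal shares of 1/15 among Jorunn, Trygve, Magnus.
Jorunn is living and takes 1/15.
Trygve is living and takes 1/15.
Magnus is living and takes 1/15.
Gudrun is living and takes 1/5.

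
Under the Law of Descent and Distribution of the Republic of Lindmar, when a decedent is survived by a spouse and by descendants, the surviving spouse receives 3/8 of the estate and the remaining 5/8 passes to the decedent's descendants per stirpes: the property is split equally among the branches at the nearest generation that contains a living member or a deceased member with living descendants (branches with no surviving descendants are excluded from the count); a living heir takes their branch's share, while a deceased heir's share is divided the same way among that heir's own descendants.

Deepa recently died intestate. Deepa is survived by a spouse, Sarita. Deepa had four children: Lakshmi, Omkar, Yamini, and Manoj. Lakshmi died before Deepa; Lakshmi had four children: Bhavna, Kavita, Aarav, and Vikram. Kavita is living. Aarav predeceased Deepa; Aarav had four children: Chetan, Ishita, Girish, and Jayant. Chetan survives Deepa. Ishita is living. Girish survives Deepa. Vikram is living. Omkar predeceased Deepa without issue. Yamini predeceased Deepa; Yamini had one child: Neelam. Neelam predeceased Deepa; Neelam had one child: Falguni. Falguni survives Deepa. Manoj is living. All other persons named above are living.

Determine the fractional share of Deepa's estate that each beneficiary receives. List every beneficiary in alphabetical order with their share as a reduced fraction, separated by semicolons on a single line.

Sarita, as surviving spouse, takes 3/8.
The remaining 5/8 passes to Deepa's descendants per stirpes.
Omkar left no surviving issue, so that branch lapses and is disregarded.
The 5/8 is divided into 3 equal shares of 5/24 among Lakshmi, Yamini, Manoj.
Lakshmi predeceased; the 5/24 allotted to Lakshmi's branch passes to Lakshmi's issue by representation.
The 5/24 is divided into 4 equal shares of 5/96 among Bhavna, Kavita, Aarav, Vikram.
Bhavna is living and takes 5/96.
Kavita is living and takes 5/96.
Aarav predeceased; the 5/96 allotted to Aarav's branch passes to Aarav's issue by representation.
The 5/96 is divided into 4 equal shares of 5/384 among Chetan, Ishita, Girish, Jayant.
Chetan is living and takes 5/384.
Ishita is living and takes 5/384.
Girish is living and takes 5/384.
Jayant is living and takes 5/384.
Vikram is living and takes 5/96.
Yamini predeceased; the 5/24 allotted to Yamini's branch passes to Yamini's issue by representation.
Neelam's line is the sole branch at this level, so the full 5/24 passes to Neelam's issue by representation.
Falguni is the sole taker at this level and receives the full 5/24.
Manoj is living and takes 5/24.

Bhavna 5/96; Chetan 5/384; Falguni 5/24; Girish 5/384; Ishita 5/384; Jayant 5/384; Kavita 5/96; Manoj 5/24; Sarita 3/8; Vikram 5/96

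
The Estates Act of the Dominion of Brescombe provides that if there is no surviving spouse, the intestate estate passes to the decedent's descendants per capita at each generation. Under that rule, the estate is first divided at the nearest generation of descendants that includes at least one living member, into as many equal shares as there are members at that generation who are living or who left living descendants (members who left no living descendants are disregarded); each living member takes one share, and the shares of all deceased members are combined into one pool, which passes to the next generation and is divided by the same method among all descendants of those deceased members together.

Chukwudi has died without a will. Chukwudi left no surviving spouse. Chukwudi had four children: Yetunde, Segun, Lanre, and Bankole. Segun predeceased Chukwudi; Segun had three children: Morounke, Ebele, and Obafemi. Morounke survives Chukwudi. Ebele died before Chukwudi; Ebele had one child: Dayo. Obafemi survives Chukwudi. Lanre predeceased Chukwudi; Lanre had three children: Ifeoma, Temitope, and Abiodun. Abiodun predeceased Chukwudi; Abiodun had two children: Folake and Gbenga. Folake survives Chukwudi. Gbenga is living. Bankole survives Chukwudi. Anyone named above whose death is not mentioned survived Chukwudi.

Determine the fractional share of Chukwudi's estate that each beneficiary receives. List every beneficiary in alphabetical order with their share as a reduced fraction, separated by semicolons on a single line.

There is no surviving spouse, so the entire estate passes to Chukwudi's descendants per capita at each generation.
At generation 1 (Yetunde, Segun, Lanre, Bankole) there are 4 shares of (1)/4 = 1/4 each.
Living: Yetunde and Bankole — each takes 1/4.
Deceased: Segun and Lanre. Their combined 1/2 is pooled and carried to generation 2.
At generation 2 (Morounke, Ebele, Obafemi, Ifeoma, Temitope, Abiodun) there are 6 shares of (1/2)/6 = 1/12 each.
Living: Morounke, Obafemi, Ifeoma, and Temitope — each takes 1/12.
Deceased: Ebele and Abiodun. Their combined 1/6 is pooled and carried to generation 3.
At generation 3 (Dayo, Folake, Gbenga) there are 3 shares of (1/6)/3 = 1/18 each.
Living: Dayo, Folake, and Gbenga — each takes 1/18.

Bankole 1/4; Dayo 1/18; Folake 1/18; Gbenga 1/18; Ifeoma 1/12; Morounke 1/12; Obafemi 1/12; Temitope 1/12; Yetunde 1/4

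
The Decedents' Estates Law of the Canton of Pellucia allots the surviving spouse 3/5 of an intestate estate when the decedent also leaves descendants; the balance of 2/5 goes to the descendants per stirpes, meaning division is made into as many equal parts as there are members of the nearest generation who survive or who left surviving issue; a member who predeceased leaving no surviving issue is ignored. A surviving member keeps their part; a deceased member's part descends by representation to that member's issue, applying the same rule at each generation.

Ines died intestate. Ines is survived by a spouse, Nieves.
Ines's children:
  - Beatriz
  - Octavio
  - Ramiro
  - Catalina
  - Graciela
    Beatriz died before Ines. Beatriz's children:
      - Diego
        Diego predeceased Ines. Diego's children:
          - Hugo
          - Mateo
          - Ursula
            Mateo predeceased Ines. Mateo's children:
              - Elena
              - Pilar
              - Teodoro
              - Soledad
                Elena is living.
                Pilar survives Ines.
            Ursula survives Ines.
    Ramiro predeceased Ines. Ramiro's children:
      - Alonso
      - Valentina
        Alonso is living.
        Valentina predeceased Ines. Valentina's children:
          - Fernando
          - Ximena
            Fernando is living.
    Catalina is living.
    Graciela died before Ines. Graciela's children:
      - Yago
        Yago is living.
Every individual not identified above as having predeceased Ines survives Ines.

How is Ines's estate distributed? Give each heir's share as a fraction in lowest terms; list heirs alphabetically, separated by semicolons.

Alonso 1/25; Catalina 2/25; Elena 1/150; Fernando 1/50; Hugo 2/75; Nieves 3/5; Octavio 2/25; Pilar 1/150; Soledad 1/150; Teodoro 1/150; Ursula 2/75; Ximena 1/50; Yago 2/25

Nieves, as surviving spouse, takes 3/5.
The remaining 2/5 passes to Ines's descendants per stirpes.
The 2/5 is divided into 5 equal shares of 2/25 among Beatriz, Octavio, Ramiro, Catalina, Graciela.
Beatriz predeceased; the 2/25 allotted to Beatriz's branch passes to Beatriz's issue by representation.
Diego's line is the sole branch at this level, so the full 2/25 passes to Diego's issue by representation.
The 2/25 is divided into 3 equal shares of 2/75 among Hugo, Mateo, Ursula.
Hugo is living and takes 2/75.
Mateo predeceased; the 2/75 allotted to Mateo's branch passes to Mateo's issue by representation.
The 2/75 is divided into 4 equal shares of 1/150 among Elena, Pilar, Teodoro, Soledad.
Elena is living and takes 1/150.
Pilar is living and takes 1/150.
Teodoro is living and takes 1/150.
Soledad is living and takes 1/150.
Ursula is living and takes 2/75.
Octavio is living and takes 2/25.
Ramiro predeceased; the 2/25 allotted to Ramiro's branch passes to Ramiro's issue by representation.
The 2/25 is divided into 2 equal shares of 1/25 among Alonso, Valentina.
Alonso is living and takes 1/25.
Valentina predeceased; the 1/25 allotted to Valentina's branch passes to Valentina's issue by representation.
The 1/25 is divided into 2 equal shares of 1/50 among Fernando, Ximena.
Fernando is living and takes 1/50.
Ximena is living and takes 1/50.
Catalina is living and takes 2/25.
Graciela predeceased; the 2/25 allotted to Graciela's branch passes to Graciela's issue by representation.
Yago is the sole taker at this level and receives the full 2/25.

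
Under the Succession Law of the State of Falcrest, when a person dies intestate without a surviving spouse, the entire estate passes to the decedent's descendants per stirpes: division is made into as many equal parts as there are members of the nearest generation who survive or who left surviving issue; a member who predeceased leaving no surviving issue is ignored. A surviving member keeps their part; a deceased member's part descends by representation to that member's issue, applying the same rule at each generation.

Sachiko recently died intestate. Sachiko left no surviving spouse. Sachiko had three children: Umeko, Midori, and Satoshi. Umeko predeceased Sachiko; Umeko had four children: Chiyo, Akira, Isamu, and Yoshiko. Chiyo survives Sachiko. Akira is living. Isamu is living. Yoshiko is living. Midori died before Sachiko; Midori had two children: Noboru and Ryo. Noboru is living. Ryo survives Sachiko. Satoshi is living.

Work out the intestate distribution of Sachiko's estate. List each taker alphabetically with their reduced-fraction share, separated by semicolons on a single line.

There is no surviving spouse, so the entire estate passes to Sachiko's descendants per stirpes.
The estate is divided into 3 equal shares of 1/3 among Umeko, Midori, Satoshi.
Umeko predeceased; the 1/3 allotted to Umeko's branch passes to Umeko's issue by representation.
The 1/3 is divided into 4 equal shares of 1/12 among Chiyo, Akira, Isamu, Yoshiko.
Chiyo is living and takes 1/12.
Akira is living and takes 1/12.
Isamu is living and takes 1/12.
Yoshiko is living and takes 1/12.
Midori predeceased; the 1/3 allotted to Midori's branch passes to Midori's issue by representation.
The 1/3 is divided into 2 equal shares of 1/6 among Noboru, Ryo.
Noboru is living and takes 1/6.
Ryo is living and takes 1/6.
Satoshi is living and takes 1/3.

Akira 1/12; Chiyo 1/12; Isamu 1/12; Noboru 1/6; Ryo 1/6; Satoshi 1/3; Yoshiko 1/12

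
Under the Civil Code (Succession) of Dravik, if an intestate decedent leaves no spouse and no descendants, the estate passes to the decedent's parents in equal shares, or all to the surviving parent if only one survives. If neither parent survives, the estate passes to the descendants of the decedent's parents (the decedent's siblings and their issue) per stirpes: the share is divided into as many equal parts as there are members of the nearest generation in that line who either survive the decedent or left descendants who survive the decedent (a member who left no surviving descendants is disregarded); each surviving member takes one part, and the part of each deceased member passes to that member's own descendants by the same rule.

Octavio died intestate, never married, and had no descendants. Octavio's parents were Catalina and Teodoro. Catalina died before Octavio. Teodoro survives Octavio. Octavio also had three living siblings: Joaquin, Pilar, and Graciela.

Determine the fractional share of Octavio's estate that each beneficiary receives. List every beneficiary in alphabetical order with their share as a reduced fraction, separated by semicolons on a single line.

Only one parent, Teodoro, survives, so Teodoro takes the entire estate. The siblings take nothing because a surviving parent has priority.

Teodoro 1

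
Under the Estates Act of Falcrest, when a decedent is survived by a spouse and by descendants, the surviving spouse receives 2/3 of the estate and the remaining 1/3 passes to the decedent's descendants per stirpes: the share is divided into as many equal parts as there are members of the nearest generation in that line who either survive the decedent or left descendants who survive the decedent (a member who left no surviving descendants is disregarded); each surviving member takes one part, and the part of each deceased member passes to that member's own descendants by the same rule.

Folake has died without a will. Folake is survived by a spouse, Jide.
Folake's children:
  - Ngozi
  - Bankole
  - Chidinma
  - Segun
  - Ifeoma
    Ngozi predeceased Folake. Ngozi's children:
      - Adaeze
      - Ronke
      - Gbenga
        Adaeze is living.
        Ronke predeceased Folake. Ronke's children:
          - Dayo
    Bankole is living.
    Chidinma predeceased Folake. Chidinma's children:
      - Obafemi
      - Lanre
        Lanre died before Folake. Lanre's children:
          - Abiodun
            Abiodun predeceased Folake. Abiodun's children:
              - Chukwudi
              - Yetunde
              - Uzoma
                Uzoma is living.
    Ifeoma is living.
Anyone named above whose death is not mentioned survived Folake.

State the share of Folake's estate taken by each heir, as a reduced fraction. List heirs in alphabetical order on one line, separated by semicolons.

Adaeze 1/45; Bankole 1/15; Chukwudi 1/90; Dayo 1/45; Gbenga 1/45; Ifeoma 1/15; Jide 2/3; Obafemi 1/30; Segun 1/15; Uzoma 1/90; Yetunde 1/90

Jide, as surviving spouse, takes 2/3.
The remaining 1/3 passes to Folake's descendants per stirpes.
The 1/3 is divided into 5 equal shares of 1/15 among Ngozi, Bankole, Chidinma, Segun, Ifeoma.
Ngozi predeceased; the 1/15 allotted to Ngozi's branch passes to Ngozi's issue by representation.
The 1/15 is divided into 3 equal shares of 1/45 among Adaeze, Ronke, Gbenga.
Adaeze is living and takes 1/45.
Ronke predeceased; the 1/45 allotted to Ronke's branch passes to Ronke's issue by representation.
Dayo is the sole taker at this level and receives the full 1/45.
Gbenga is living and takes 1/45.
Bankole is living and takes 1/15.
Chidinma predeceased; the 1/15 allotted to Chidinma's branch passes to Chidinma's issue by representation.
The 1/15 is divided into 2 equal shares of 1/30 among Obafemi, Lanre.
Obafemi is living and takes 1/30.
Lanre predeceased; the 1/30 allotted to Lanre's branch passes to Lanre's issue by representation.
Abiodun's line is the sole branch at this level, so the full 1/30 passes to Abiodun's issue by representation.
The 1/30 is divided into 3 equal shares of 1/90 among Chukwudi, Yetunde, Uzoma.
Chukwudi is living and takes 1/90.
Yetunde is living and takes 1/90.
Uzoma is living and takes 1/90.
Segun is living and takes 1/15.
Ifeoma is living and takes 1/15.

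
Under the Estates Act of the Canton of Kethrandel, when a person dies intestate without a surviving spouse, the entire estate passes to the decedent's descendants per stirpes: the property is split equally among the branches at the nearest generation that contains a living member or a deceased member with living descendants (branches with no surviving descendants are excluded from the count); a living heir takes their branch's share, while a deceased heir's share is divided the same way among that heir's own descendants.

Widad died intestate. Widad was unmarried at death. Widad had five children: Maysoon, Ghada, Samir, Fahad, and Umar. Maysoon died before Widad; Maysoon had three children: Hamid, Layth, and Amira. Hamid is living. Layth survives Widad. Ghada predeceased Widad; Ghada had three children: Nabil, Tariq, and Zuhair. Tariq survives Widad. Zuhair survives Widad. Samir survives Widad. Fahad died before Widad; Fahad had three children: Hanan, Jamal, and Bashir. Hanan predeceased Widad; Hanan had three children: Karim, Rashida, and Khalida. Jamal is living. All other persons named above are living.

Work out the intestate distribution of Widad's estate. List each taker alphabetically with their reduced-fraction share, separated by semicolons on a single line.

Amira 1/15; Bashir 1/15; Hamid 1/15; Jamal 1/15; Karim 1/45; Khalida 1/45; Layth 1/15; Nabil 1/15; Rashida 1/45; Samir 1/5; Tariq 1/15; Umar 1/5; Zuhair 1/15

There is no surviving spouse, so the entire estate passes to Widad's descendants per stirpes.
The estate is divided into 5 equal shares of 1/5 among Maysoon, Ghada, Samir, Fahad, Umar.
Maysoon predeceased; the 1/5 allotted to Maysoon's branch passes to Maysoon's issue by representation.
The 1/5 is divided into 3 equal shares of 1/15 among Hamid, Layth, Amira.
Hamid is living and takes 1/15.
Layth is living and takes 1/15.
Amira is living and takes 1/15.
Ghada predeceased; the 1/5 allotted to Ghada's branch passes to Ghada's issue by representation.
The 1/5 is divided into 3 equal shares of 1/15 among Nabil, Tariq, Zuhair.
Nabil is living and takes 1/15.
Tariq is living and takes 1/15.
Zuhair is living and takes 1/15.
Samir is living and takes 1/5.
Fahad predeceased; the 1/5 allotted to Fahad's branch passes to Fahad's issue by representation.
The 1/5 is divided into 3 equal shares of 1/15 among Hanan, Jamal, Bashir.
Hanan predeceased; the 1/15 allotted to Hanan's branch passes to Hanan's issue by representation.
The 1/15 is divided into 3 equal shares of 1/45 among Karim, Rashida, Khalida.
Karim is living and takes 1/45.
Rashida is living and takes 1/45.
Khalida is living and takes 1/45.
Jamal is living and takes 1/15.
Bashir is living and takes 1/15.
Umar is living and takes 1/5.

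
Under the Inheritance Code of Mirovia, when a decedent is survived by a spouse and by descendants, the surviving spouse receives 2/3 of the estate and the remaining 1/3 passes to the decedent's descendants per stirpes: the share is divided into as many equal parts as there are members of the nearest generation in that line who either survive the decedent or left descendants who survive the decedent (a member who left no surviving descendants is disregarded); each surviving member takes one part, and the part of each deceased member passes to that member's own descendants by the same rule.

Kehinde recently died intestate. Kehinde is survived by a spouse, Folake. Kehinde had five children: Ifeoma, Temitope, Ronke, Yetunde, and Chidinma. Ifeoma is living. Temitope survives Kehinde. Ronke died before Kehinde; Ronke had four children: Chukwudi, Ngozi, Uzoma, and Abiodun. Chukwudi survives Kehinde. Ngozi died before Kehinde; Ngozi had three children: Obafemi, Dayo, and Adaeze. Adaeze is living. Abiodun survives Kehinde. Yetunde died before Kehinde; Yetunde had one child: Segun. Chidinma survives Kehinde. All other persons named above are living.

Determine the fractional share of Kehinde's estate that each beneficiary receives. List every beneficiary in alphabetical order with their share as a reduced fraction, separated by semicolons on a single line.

Folake, as surviving spouse, takes 2/3.
The remaining 1/3 passes to Kehinde's descendants per stirpes.
The 1/3 is divided into 5 equal shares of 1/15 among Ifeoma, Temitope, Ronke, Yetunde, Chidinma.
Ifeoma is living and takes 1/15.
Temitope is living and takes 1/15.
Ronke predeceased; the 1/15 allotted to Ronke's branch passes to Ronke's issue by representation.
The 1/15 is divided into 4 equal shares of 1/60 among Chukwudi, Ngozi, Uzoma, Abiodun.
Chukwudi is living and takes 1/60.
Ngozi predeceased; the 1/60 allotted to Ngozi's branch passes to Ngozi's issue by representation.
The 1/60 is divided into 3 equal shares of 1/180 among Obafemi, Dayo, Adaeze.
Obafemi is living and takes 1/180.
Dayo is living and takes 1/180.
Adaeze is living and takes 1/180.
Uzoma is living and takes 1/60.
Abiodun is living and takes 1/60.
Yetunde predeceased; the 1/15 allotted to Yetunde's branch passes to Yetunde's issue by representation.
Segun is the sole taker at this level and receives the full 1/15.
Chidinma is living and takes 1/15.

Abiodun 1/60; Adaeze 1/180; Chidinma 1/15; Chukwudi 1/60; Dayo 1/180; Folake 2/3; Ifeoma 1/15; Obafemi 1/180; Segun 1/15; Temitope 1/15; Uzoma 1/60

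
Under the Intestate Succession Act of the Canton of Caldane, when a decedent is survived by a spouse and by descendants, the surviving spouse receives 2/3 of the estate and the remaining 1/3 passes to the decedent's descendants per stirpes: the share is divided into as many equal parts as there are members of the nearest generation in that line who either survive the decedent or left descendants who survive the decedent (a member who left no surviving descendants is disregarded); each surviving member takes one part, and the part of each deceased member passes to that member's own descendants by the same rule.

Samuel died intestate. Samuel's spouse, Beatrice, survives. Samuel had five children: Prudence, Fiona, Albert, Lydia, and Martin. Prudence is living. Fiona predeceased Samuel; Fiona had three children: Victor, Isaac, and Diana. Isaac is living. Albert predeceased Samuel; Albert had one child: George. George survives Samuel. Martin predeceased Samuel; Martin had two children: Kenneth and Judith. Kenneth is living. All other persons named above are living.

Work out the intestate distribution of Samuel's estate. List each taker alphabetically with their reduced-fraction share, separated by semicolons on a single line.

Beatrice 2/3; Diana 1/45; George 1/15; Isaac 1/45; Judith 1/30; Kenneth 1/30; Lydia 1/15; Prudence 1/15; Victor 1/45

Beatrice, as surviving spouse, takes 2/3.
The remaining 1/3 passes to Samuel's descendants per stirpes.
The 1/3 is divided into 5 equal shares of 1/15 among Prudence, Fiona, Albert, Lydia, Martin.
Prudence is living and takes 1/15.
Fiona predeceased; the 1/15 allotted to Fiona's branch passes to Fiona's issue by representation.
The 1/15 is divided into 3 equal shares of 1/45 among Victor, Isaac, Diana.
Victor is living and takes 1/45.
Isaac is living and takes 1/45.
Diana is living and takes 1/45.
Albert predeceased; the 1/15 allotted to Albert's branch passes to Albert's issue by representation.
George is the sole taker at this level and receives the full 1/15.
Lydia is living and takes 1/15.
Martin predeceased; the 1/15 allotted to Martin's branch passes to Martin's issue by representation.
The 1/15 is divided into 2 equal shares of 1/30 among Kenneth, Judith.
Kenneth is living and takes 1/30.
Judith is living and takes 1/30.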